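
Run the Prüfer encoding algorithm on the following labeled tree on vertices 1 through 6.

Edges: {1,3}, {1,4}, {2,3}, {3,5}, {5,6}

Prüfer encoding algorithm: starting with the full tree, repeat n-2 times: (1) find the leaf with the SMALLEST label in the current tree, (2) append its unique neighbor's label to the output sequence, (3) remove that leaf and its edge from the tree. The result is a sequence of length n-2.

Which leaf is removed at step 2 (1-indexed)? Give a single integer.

Step 1: current leaves = {2,4,6}. Remove leaf 2 (neighbor: 3).
Step 2: current leaves = {4,6}. Remove leaf 4 (neighbor: 1).

Answer: 4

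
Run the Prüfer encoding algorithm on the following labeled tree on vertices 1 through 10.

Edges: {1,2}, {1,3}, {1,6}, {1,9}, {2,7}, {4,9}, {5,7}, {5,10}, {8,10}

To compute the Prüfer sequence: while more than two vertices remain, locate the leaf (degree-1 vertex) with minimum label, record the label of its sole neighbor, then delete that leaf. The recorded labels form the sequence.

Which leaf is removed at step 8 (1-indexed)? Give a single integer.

Answer: 7

Derivation:
Step 1: current leaves = {3,4,6,8}. Remove leaf 3 (neighbor: 1).
Step 2: current leaves = {4,6,8}. Remove leaf 4 (neighbor: 9).
Step 3: current leaves = {6,8,9}. Remove leaf 6 (neighbor: 1).
Step 4: current leaves = {8,9}. Remove leaf 8 (neighbor: 10).
Step 5: current leaves = {9,10}. Remove leaf 9 (neighbor: 1).
Step 6: current leaves = {1,10}. Remove leaf 1 (neighbor: 2).
Step 7: current leaves = {2,10}. Remove leaf 2 (neighbor: 7).
Step 8: current leaves = {7,10}. Remove leaf 7 (neighbor: 5).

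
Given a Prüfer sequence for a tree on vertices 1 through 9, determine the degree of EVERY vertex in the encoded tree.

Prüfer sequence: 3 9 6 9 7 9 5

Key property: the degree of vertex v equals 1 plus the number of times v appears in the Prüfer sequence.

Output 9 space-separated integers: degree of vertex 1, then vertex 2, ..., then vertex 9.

Answer: 1 1 2 1 2 2 2 1 4

Derivation:
p_1 = 3: count[3] becomes 1
p_2 = 9: count[9] becomes 1
p_3 = 6: count[6] becomes 1
p_4 = 9: count[9] becomes 2
p_5 = 7: count[7] becomes 1
p_6 = 9: count[9] becomes 3
p_7 = 5: count[5] becomes 1
Degrees (1 + count): deg[1]=1+0=1, deg[2]=1+0=1, deg[3]=1+1=2, deg[4]=1+0=1, deg[5]=1+1=2, deg[6]=1+1=2, deg[7]=1+1=2, deg[8]=1+0=1, deg[9]=1+3=4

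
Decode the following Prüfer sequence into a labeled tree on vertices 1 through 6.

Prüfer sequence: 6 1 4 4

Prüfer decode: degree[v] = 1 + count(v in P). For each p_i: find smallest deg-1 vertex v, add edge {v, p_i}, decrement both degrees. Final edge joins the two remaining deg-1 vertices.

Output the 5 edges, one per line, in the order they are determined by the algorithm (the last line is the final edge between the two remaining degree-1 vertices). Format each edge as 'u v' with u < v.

Answer: 2 6
1 3
1 4
4 5
4 6

Derivation:
Initial degrees: {1:2, 2:1, 3:1, 4:3, 5:1, 6:2}
Step 1: smallest deg-1 vertex = 2, p_1 = 6. Add edge {2,6}. Now deg[2]=0, deg[6]=1.
Step 2: smallest deg-1 vertex = 3, p_2 = 1. Add edge {1,3}. Now deg[3]=0, deg[1]=1.
Step 3: smallest deg-1 vertex = 1, p_3 = 4. Add edge {1,4}. Now deg[1]=0, deg[4]=2.
Step 4: smallest deg-1 vertex = 5, p_4 = 4. Add edge {4,5}. Now deg[5]=0, deg[4]=1.
Final: two remaining deg-1 vertices are 4, 6. Add edge {4,6}.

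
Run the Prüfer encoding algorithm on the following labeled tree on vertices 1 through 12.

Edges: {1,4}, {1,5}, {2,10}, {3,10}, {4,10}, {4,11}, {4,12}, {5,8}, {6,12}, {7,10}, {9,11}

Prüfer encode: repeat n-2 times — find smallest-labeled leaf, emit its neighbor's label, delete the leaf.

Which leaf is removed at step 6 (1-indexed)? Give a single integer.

Step 1: current leaves = {2,3,6,7,8,9}. Remove leaf 2 (neighbor: 10).
Step 2: current leaves = {3,6,7,8,9}. Remove leaf 3 (neighbor: 10).
Step 3: current leaves = {6,7,8,9}. Remove leaf 6 (neighbor: 12).
Step 4: current leaves = {7,8,9,12}. Remove leaf 7 (neighbor: 10).
Step 5: current leaves = {8,9,10,12}. Remove leaf 8 (neighbor: 5).
Step 6: current leaves = {5,9,10,12}. Remove leaf 5 (neighbor: 1).

Answer: 5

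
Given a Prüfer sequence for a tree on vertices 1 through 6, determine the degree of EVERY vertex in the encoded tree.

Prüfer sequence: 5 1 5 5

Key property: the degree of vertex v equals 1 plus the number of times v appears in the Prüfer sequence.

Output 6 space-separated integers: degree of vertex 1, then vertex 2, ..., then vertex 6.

Answer: 2 1 1 1 4 1

Derivation:
p_1 = 5: count[5] becomes 1
p_2 = 1: count[1] becomes 1
p_3 = 5: count[5] becomes 2
p_4 = 5: count[5] becomes 3
Degrees (1 + count): deg[1]=1+1=2, deg[2]=1+0=1, deg[3]=1+0=1, deg[4]=1+0=1, deg[5]=1+3=4, deg[6]=1+0=1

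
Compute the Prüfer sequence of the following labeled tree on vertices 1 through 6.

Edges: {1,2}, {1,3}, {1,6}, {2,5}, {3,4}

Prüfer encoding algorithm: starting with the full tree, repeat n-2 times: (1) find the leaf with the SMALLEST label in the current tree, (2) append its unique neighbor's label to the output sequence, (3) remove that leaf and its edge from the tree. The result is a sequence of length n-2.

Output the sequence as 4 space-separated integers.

Answer: 3 1 2 1

Derivation:
Step 1: leaves = {4,5,6}. Remove smallest leaf 4, emit neighbor 3.
Step 2: leaves = {3,5,6}. Remove smallest leaf 3, emit neighbor 1.
Step 3: leaves = {5,6}. Remove smallest leaf 5, emit neighbor 2.
Step 4: leaves = {2,6}. Remove smallest leaf 2, emit neighbor 1.
Done: 2 vertices remain (1, 6). Sequence = [3 1 2 1]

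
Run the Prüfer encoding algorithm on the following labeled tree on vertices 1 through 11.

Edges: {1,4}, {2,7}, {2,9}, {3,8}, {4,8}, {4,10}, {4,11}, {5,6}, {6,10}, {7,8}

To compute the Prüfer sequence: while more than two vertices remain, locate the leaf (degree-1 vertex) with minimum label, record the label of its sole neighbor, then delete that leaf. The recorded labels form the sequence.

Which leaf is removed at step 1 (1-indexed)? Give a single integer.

Answer: 1

Derivation:
Step 1: current leaves = {1,3,5,9,11}. Remove leaf 1 (neighbor: 4).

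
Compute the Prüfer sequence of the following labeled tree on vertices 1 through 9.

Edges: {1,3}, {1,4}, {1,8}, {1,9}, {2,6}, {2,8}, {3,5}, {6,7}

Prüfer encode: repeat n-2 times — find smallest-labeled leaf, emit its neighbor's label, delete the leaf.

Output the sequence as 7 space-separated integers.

Answer: 1 3 1 6 2 8 1

Derivation:
Step 1: leaves = {4,5,7,9}. Remove smallest leaf 4, emit neighbor 1.
Step 2: leaves = {5,7,9}. Remove smallest leaf 5, emit neighbor 3.
Step 3: leaves = {3,7,9}. Remove smallest leaf 3, emit neighbor 1.
Step 4: leaves = {7,9}. Remove smallest leaf 7, emit neighbor 6.
Step 5: leaves = {6,9}. Remove smallest leaf 6, emit neighbor 2.
Step 6: leaves = {2,9}. Remove smallest leaf 2, emit neighbor 8.
Step 7: leaves = {8,9}. Remove smallest leaf 8, emit neighbor 1.
Done: 2 vertices remain (1, 9). Sequence = [1 3 1 6 2 8 1]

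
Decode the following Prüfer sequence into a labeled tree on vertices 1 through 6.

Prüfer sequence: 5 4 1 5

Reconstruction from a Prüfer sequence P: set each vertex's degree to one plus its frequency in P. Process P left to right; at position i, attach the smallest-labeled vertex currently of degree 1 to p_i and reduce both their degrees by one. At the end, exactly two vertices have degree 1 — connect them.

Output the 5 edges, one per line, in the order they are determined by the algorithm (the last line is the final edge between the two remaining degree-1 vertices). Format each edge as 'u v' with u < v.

Answer: 2 5
3 4
1 4
1 5
5 6

Derivation:
Initial degrees: {1:2, 2:1, 3:1, 4:2, 5:3, 6:1}
Step 1: smallest deg-1 vertex = 2, p_1 = 5. Add edge {2,5}. Now deg[2]=0, deg[5]=2.
Step 2: smallest deg-1 vertex = 3, p_2 = 4. Add edge {3,4}. Now deg[3]=0, deg[4]=1.
Step 3: smallest deg-1 vertex = 4, p_3 = 1. Add edge {1,4}. Now deg[4]=0, deg[1]=1.
Step 4: smallest deg-1 vertex = 1, p_4 = 5. Add edge {1,5}. Now deg[1]=0, deg[5]=1.
Final: two remaining deg-1 vertices are 5, 6. Add edge {5,6}.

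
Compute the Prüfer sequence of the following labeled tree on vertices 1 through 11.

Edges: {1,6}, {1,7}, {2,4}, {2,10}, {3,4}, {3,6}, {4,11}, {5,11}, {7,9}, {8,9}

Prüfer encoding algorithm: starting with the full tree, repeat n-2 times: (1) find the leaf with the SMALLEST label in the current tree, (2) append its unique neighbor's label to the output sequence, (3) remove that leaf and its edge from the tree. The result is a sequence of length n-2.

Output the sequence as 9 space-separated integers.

Answer: 11 9 7 1 6 3 4 2 4

Derivation:
Step 1: leaves = {5,8,10}. Remove smallest leaf 5, emit neighbor 11.
Step 2: leaves = {8,10,11}. Remove smallest leaf 8, emit neighbor 9.
Step 3: leaves = {9,10,11}. Remove smallest leaf 9, emit neighbor 7.
Step 4: leaves = {7,10,11}. Remove smallest leaf 7, emit neighbor 1.
Step 5: leaves = {1,10,11}. Remove smallest leaf 1, emit neighbor 6.
Step 6: leaves = {6,10,11}. Remove smallest leaf 6, emit neighbor 3.
Step 7: leaves = {3,10,11}. Remove smallest leaf 3, emit neighbor 4.
Step 8: leaves = {10,11}. Remove smallest leaf 10, emit neighbor 2.
Step 9: leaves = {2,11}. Remove smallest leaf 2, emit neighbor 4.
Done: 2 vertices remain (4, 11). Sequence = [11 9 7 1 6 3 4 2 4]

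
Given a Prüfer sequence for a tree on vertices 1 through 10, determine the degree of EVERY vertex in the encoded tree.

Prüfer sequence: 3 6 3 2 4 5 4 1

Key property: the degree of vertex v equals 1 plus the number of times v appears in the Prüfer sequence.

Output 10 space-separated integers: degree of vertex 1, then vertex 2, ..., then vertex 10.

Answer: 2 2 3 3 2 2 1 1 1 1

Derivation:
p_1 = 3: count[3] becomes 1
p_2 = 6: count[6] becomes 1
p_3 = 3: count[3] becomes 2
p_4 = 2: count[2] becomes 1
p_5 = 4: count[4] becomes 1
p_6 = 5: count[5] becomes 1
p_7 = 4: count[4] becomes 2
p_8 = 1: count[1] becomes 1
Degrees (1 + count): deg[1]=1+1=2, deg[2]=1+1=2, deg[3]=1+2=3, deg[4]=1+2=3, deg[5]=1+1=2, deg[6]=1+1=2, deg[7]=1+0=1, deg[8]=1+0=1, deg[9]=1+0=1, deg[10]=1+0=1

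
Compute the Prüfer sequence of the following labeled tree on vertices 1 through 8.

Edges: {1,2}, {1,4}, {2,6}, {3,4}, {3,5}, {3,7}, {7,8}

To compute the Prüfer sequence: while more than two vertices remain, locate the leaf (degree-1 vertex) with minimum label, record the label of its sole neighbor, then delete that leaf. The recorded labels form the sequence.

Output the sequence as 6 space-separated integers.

Answer: 3 2 1 4 3 7

Derivation:
Step 1: leaves = {5,6,8}. Remove smallest leaf 5, emit neighbor 3.
Step 2: leaves = {6,8}. Remove smallest leaf 6, emit neighbor 2.
Step 3: leaves = {2,8}. Remove smallest leaf 2, emit neighbor 1.
Step 4: leaves = {1,8}. Remove smallest leaf 1, emit neighbor 4.
Step 5: leaves = {4,8}. Remove smallest leaf 4, emit neighbor 3.
Step 6: leaves = {3,8}. Remove smallest leaf 3, emit neighbor 7.
Done: 2 vertices remain (7, 8). Sequence = [3 2 1 4 3 7]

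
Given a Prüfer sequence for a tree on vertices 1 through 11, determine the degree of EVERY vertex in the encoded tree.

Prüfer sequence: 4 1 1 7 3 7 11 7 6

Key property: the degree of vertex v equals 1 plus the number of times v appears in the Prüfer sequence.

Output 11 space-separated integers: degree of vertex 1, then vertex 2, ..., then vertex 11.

Answer: 3 1 2 2 1 2 4 1 1 1 2

Derivation:
p_1 = 4: count[4] becomes 1
p_2 = 1: count[1] becomes 1
p_3 = 1: count[1] becomes 2
p_4 = 7: count[7] becomes 1
p_5 = 3: count[3] becomes 1
p_6 = 7: count[7] becomes 2
p_7 = 11: count[11] becomes 1
p_8 = 7: count[7] becomes 3
p_9 = 6: count[6] becomes 1
Degrees (1 + count): deg[1]=1+2=3, deg[2]=1+0=1, deg[3]=1+1=2, deg[4]=1+1=2, deg[5]=1+0=1, deg[6]=1+1=2, deg[7]=1+3=4, deg[8]=1+0=1, deg[9]=1+0=1, deg[10]=1+0=1, deg[11]=1+1=2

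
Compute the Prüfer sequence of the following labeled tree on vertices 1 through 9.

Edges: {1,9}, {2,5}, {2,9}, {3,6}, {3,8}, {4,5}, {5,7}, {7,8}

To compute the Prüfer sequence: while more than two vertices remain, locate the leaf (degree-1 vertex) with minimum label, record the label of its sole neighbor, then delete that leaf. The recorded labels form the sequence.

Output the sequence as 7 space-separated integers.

Answer: 9 5 3 8 7 5 2

Derivation:
Step 1: leaves = {1,4,6}. Remove smallest leaf 1, emit neighbor 9.
Step 2: leaves = {4,6,9}. Remove smallest leaf 4, emit neighbor 5.
Step 3: leaves = {6,9}. Remove smallest leaf 6, emit neighbor 3.
Step 4: leaves = {3,9}. Remove smallest leaf 3, emit neighbor 8.
Step 5: leaves = {8,9}. Remove smallest leaf 8, emit neighbor 7.
Step 6: leaves = {7,9}. Remove smallest leaf 7, emit neighbor 5.
Step 7: leaves = {5,9}. Remove smallest leaf 5, emit neighbor 2.
Done: 2 vertices remain (2, 9). Sequence = [9 5 3 8 7 5 2]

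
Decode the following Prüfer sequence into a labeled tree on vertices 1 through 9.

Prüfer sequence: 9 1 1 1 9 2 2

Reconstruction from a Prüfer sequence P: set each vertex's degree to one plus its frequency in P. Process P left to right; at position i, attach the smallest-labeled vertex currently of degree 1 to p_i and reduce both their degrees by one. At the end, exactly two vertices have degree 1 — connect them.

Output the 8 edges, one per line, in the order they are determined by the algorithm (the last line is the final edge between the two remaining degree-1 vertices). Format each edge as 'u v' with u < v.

Initial degrees: {1:4, 2:3, 3:1, 4:1, 5:1, 6:1, 7:1, 8:1, 9:3}
Step 1: smallest deg-1 vertex = 3, p_1 = 9. Add edge {3,9}. Now deg[3]=0, deg[9]=2.
Step 2: smallest deg-1 vertex = 4, p_2 = 1. Add edge {1,4}. Now deg[4]=0, deg[1]=3.
Step 3: smallest deg-1 vertex = 5, p_3 = 1. Add edge {1,5}. Now deg[5]=0, deg[1]=2.
Step 4: smallest deg-1 vertex = 6, p_4 = 1. Add edge {1,6}. Now deg[6]=0, deg[1]=1.
Step 5: smallest deg-1 vertex = 1, p_5 = 9. Add edge {1,9}. Now deg[1]=0, deg[9]=1.
Step 6: smallest deg-1 vertex = 7, p_6 = 2. Add edge {2,7}. Now deg[7]=0, deg[2]=2.
Step 7: smallest deg-1 vertex = 8, p_7 = 2. Add edge {2,8}. Now deg[8]=0, deg[2]=1.
Final: two remaining deg-1 vertices are 2, 9. Add edge {2,9}.

Answer: 3 9
1 4
1 5
1 6
1 9
2 7
2 8
2 9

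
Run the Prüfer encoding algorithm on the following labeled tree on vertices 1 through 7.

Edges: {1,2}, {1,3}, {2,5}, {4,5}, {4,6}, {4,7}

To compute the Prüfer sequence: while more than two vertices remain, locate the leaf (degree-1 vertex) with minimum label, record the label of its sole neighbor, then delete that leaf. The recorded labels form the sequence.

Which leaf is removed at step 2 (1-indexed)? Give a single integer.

Answer: 1

Derivation:
Step 1: current leaves = {3,6,7}. Remove leaf 3 (neighbor: 1).
Step 2: current leaves = {1,6,7}. Remove leaf 1 (neighbor: 2).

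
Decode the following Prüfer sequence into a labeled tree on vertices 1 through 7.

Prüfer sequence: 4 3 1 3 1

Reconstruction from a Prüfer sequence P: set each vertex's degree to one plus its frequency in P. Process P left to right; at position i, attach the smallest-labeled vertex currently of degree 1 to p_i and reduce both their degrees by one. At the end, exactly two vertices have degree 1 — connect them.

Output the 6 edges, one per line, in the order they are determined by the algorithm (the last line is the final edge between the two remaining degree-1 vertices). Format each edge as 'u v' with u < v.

Answer: 2 4
3 4
1 5
3 6
1 3
1 7

Derivation:
Initial degrees: {1:3, 2:1, 3:3, 4:2, 5:1, 6:1, 7:1}
Step 1: smallest deg-1 vertex = 2, p_1 = 4. Add edge {2,4}. Now deg[2]=0, deg[4]=1.
Step 2: smallest deg-1 vertex = 4, p_2 = 3. Add edge {3,4}. Now deg[4]=0, deg[3]=2.
Step 3: smallest deg-1 vertex = 5, p_3 = 1. Add edge {1,5}. Now deg[5]=0, deg[1]=2.
Step 4: smallest deg-1 vertex = 6, p_4 = 3. Add edge {3,6}. Now deg[6]=0, deg[3]=1.
Step 5: smallest deg-1 vertex = 3, p_5 = 1. Add edge {1,3}. Now deg[3]=0, deg[1]=1.
Final: two remaining deg-1 vertices are 1, 7. Add edge {1,7}.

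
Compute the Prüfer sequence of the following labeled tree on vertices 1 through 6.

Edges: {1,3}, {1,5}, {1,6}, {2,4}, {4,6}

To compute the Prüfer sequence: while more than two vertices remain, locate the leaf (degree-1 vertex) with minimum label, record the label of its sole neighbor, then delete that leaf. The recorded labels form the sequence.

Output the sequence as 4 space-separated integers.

Step 1: leaves = {2,3,5}. Remove smallest leaf 2, emit neighbor 4.
Step 2: leaves = {3,4,5}. Remove smallest leaf 3, emit neighbor 1.
Step 3: leaves = {4,5}. Remove smallest leaf 4, emit neighbor 6.
Step 4: leaves = {5,6}. Remove smallest leaf 5, emit neighbor 1.
Done: 2 vertices remain (1, 6). Sequence = [4 1 6 1]

Answer: 4 1 6 1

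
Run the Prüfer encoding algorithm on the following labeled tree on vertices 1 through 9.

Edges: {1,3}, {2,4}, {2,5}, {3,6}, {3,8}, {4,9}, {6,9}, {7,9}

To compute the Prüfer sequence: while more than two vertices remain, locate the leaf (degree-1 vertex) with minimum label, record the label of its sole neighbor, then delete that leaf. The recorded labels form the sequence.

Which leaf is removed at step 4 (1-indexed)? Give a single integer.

Step 1: current leaves = {1,5,7,8}. Remove leaf 1 (neighbor: 3).
Step 2: current leaves = {5,7,8}. Remove leaf 5 (neighbor: 2).
Step 3: current leaves = {2,7,8}. Remove leaf 2 (neighbor: 4).
Step 4: current leaves = {4,7,8}. Remove leaf 4 (neighbor: 9).

Answer: 4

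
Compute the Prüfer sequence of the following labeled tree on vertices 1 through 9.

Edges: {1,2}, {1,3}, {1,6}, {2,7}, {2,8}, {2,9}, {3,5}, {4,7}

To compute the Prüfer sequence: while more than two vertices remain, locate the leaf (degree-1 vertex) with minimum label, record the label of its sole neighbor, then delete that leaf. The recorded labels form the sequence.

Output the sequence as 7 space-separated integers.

Step 1: leaves = {4,5,6,8,9}. Remove smallest leaf 4, emit neighbor 7.
Step 2: leaves = {5,6,7,8,9}. Remove smallest leaf 5, emit neighbor 3.
Step 3: leaves = {3,6,7,8,9}. Remove smallest leaf 3, emit neighbor 1.
Step 4: leaves = {6,7,8,9}. Remove smallest leaf 6, emit neighbor 1.
Step 5: leaves = {1,7,8,9}. Remove smallest leaf 1, emit neighbor 2.
Step 6: leaves = {7,8,9}. Remove smallest leaf 7, emit neighbor 2.
Step 7: leaves = {8,9}. Remove smallest leaf 8, emit neighbor 2.
Done: 2 vertices remain (2, 9). Sequence = [7 3 1 1 2 2 2]

Answer: 7 3 1 1 2 2 2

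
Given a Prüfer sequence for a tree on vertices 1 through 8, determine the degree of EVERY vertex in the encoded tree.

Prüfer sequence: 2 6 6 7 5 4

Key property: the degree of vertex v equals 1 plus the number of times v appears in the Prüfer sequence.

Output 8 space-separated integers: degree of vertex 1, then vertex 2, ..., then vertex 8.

p_1 = 2: count[2] becomes 1
p_2 = 6: count[6] becomes 1
p_3 = 6: count[6] becomes 2
p_4 = 7: count[7] becomes 1
p_5 = 5: count[5] becomes 1
p_6 = 4: count[4] becomes 1
Degrees (1 + count): deg[1]=1+0=1, deg[2]=1+1=2, deg[3]=1+0=1, deg[4]=1+1=2, deg[5]=1+1=2, deg[6]=1+2=3, deg[7]=1+1=2, deg[8]=1+0=1

Answer: 1 2 1 2 2 3 2 1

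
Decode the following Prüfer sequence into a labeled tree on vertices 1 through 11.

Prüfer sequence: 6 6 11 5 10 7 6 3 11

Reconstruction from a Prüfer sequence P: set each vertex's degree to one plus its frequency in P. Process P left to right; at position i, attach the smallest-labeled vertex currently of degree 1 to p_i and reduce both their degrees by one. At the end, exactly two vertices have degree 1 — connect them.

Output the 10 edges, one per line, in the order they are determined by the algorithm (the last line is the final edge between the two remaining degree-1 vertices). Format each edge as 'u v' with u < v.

Answer: 1 6
2 6
4 11
5 8
5 10
7 9
6 7
3 6
3 11
10 11

Derivation:
Initial degrees: {1:1, 2:1, 3:2, 4:1, 5:2, 6:4, 7:2, 8:1, 9:1, 10:2, 11:3}
Step 1: smallest deg-1 vertex = 1, p_1 = 6. Add edge {1,6}. Now deg[1]=0, deg[6]=3.
Step 2: smallest deg-1 vertex = 2, p_2 = 6. Add edge {2,6}. Now deg[2]=0, deg[6]=2.
Step 3: smallest deg-1 vertex = 4, p_3 = 11. Add edge {4,11}. Now deg[4]=0, deg[11]=2.
Step 4: smallest deg-1 vertex = 8, p_4 = 5. Add edge {5,8}. Now deg[8]=0, deg[5]=1.
Step 5: smallest deg-1 vertex = 5, p_5 = 10. Add edge {5,10}. Now deg[5]=0, deg[10]=1.
Step 6: smallest deg-1 vertex = 9, p_6 = 7. Add edge {7,9}. Now deg[9]=0, deg[7]=1.
Step 7: smallest deg-1 vertex = 7, p_7 = 6. Add edge {6,7}. Now deg[7]=0, deg[6]=1.
Step 8: smallest deg-1 vertex = 6, p_8 = 3. Add edge {3,6}. Now deg[6]=0, deg[3]=1.
Step 9: smallest deg-1 vertex = 3, p_9 = 11. Add edge {3,11}. Now deg[3]=0, deg[11]=1.
Final: two remaining deg-1 vertices are 10, 11. Add edge {10,11}.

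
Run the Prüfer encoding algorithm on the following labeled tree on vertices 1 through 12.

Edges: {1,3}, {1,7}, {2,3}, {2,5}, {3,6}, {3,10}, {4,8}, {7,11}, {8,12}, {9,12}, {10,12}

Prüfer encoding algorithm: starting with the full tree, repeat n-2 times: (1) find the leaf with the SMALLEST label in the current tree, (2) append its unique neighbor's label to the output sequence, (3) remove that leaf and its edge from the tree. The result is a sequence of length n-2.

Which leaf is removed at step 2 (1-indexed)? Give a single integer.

Answer: 5

Derivation:
Step 1: current leaves = {4,5,6,9,11}. Remove leaf 4 (neighbor: 8).
Step 2: current leaves = {5,6,8,9,11}. Remove leaf 5 (neighbor: 2).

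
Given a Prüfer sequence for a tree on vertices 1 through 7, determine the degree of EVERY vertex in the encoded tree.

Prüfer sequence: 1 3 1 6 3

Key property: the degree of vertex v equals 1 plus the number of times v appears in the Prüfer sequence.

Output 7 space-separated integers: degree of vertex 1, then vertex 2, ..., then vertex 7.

Answer: 3 1 3 1 1 2 1

Derivation:
p_1 = 1: count[1] becomes 1
p_2 = 3: count[3] becomes 1
p_3 = 1: count[1] becomes 2
p_4 = 6: count[6] becomes 1
p_5 = 3: count[3] becomes 2
Degrees (1 + count): deg[1]=1+2=3, deg[2]=1+0=1, deg[3]=1+2=3, deg[4]=1+0=1, deg[5]=1+0=1, deg[6]=1+1=2, deg[7]=1+0=1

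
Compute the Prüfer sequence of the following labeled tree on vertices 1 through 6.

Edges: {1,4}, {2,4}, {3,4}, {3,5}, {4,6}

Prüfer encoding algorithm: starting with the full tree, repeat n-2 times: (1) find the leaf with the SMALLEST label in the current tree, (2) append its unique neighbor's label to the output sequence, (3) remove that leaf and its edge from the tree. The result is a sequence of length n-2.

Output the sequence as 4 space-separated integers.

Step 1: leaves = {1,2,5,6}. Remove smallest leaf 1, emit neighbor 4.
Step 2: leaves = {2,5,6}. Remove smallest leaf 2, emit neighbor 4.
Step 3: leaves = {5,6}. Remove smallest leaf 5, emit neighbor 3.
Step 4: leaves = {3,6}. Remove smallest leaf 3, emit neighbor 4.
Done: 2 vertices remain (4, 6). Sequence = [4 4 3 4]

Answer: 4 4 3 4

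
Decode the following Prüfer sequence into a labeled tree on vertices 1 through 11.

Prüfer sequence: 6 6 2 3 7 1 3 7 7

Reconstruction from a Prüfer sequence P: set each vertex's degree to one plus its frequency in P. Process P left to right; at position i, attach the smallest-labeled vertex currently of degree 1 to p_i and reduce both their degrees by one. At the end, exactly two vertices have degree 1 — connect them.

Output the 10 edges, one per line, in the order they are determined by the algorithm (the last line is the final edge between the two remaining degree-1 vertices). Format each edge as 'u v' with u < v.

Answer: 4 6
5 6
2 6
2 3
7 8
1 9
1 3
3 7
7 10
7 11

Derivation:
Initial degrees: {1:2, 2:2, 3:3, 4:1, 5:1, 6:3, 7:4, 8:1, 9:1, 10:1, 11:1}
Step 1: smallest deg-1 vertex = 4, p_1 = 6. Add edge {4,6}. Now deg[4]=0, deg[6]=2.
Step 2: smallest deg-1 vertex = 5, p_2 = 6. Add edge {5,6}. Now deg[5]=0, deg[6]=1.
Step 3: smallest deg-1 vertex = 6, p_3 = 2. Add edge {2,6}. Now deg[6]=0, deg[2]=1.
Step 4: smallest deg-1 vertex = 2, p_4 = 3. Add edge {2,3}. Now deg[2]=0, deg[3]=2.
Step 5: smallest deg-1 vertex = 8, p_5 = 7. Add edge {7,8}. Now deg[8]=0, deg[7]=3.
Step 6: smallest deg-1 vertex = 9, p_6 = 1. Add edge {1,9}. Now deg[9]=0, deg[1]=1.
Step 7: smallest deg-1 vertex = 1, p_7 = 3. Add edge {1,3}. Now deg[1]=0, deg[3]=1.
Step 8: smallest deg-1 vertex = 3, p_8 = 7. Add edge {3,7}. Now deg[3]=0, deg[7]=2.
Step 9: smallest deg-1 vertex = 10, p_9 = 7. Add edge {7,10}. Now deg[10]=0, deg[7]=1.
Final: two remaining deg-1 vertices are 7, 11. Add edge {7,11}.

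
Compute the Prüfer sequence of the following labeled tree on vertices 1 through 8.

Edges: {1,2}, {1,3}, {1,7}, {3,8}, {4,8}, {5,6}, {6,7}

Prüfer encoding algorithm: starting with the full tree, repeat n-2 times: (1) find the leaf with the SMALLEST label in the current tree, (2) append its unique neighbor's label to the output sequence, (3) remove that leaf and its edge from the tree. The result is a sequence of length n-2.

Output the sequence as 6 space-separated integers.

Step 1: leaves = {2,4,5}. Remove smallest leaf 2, emit neighbor 1.
Step 2: leaves = {4,5}. Remove smallest leaf 4, emit neighbor 8.
Step 3: leaves = {5,8}. Remove smallest leaf 5, emit neighbor 6.
Step 4: leaves = {6,8}. Remove smallest leaf 6, emit neighbor 7.
Step 5: leaves = {7,8}. Remove smallest leaf 7, emit neighbor 1.
Step 6: leaves = {1,8}. Remove smallest leaf 1, emit neighbor 3.
Done: 2 vertices remain (3, 8). Sequence = [1 8 6 7 1 3]

Answer: 1 8 6 7 1 3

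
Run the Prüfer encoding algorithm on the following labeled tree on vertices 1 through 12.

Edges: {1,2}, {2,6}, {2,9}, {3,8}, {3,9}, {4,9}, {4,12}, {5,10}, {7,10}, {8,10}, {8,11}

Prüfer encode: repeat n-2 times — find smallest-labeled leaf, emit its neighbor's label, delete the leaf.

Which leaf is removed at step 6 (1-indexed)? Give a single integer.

Step 1: current leaves = {1,5,6,7,11,12}. Remove leaf 1 (neighbor: 2).
Step 2: current leaves = {5,6,7,11,12}. Remove leaf 5 (neighbor: 10).
Step 3: current leaves = {6,7,11,12}. Remove leaf 6 (neighbor: 2).
Step 4: current leaves = {2,7,11,12}. Remove leaf 2 (neighbor: 9).
Step 5: current leaves = {7,11,12}. Remove leaf 7 (neighbor: 10).
Step 6: current leaves = {10,11,12}. Remove leaf 10 (neighbor: 8).

Answer: 10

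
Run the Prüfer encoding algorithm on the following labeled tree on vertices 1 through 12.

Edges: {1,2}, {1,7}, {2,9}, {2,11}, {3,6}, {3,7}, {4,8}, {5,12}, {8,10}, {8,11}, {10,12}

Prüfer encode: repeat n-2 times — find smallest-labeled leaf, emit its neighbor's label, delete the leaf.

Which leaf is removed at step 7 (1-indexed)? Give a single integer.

Answer: 9

Derivation:
Step 1: current leaves = {4,5,6,9}. Remove leaf 4 (neighbor: 8).
Step 2: current leaves = {5,6,9}. Remove leaf 5 (neighbor: 12).
Step 3: current leaves = {6,9,12}. Remove leaf 6 (neighbor: 3).
Step 4: current leaves = {3,9,12}. Remove leaf 3 (neighbor: 7).
Step 5: current leaves = {7,9,12}. Remove leaf 7 (neighbor: 1).
Step 6: current leaves = {1,9,12}. Remove leaf 1 (neighbor: 2).
Step 7: current leaves = {9,12}. Remove leaf 9 (neighbor: 2).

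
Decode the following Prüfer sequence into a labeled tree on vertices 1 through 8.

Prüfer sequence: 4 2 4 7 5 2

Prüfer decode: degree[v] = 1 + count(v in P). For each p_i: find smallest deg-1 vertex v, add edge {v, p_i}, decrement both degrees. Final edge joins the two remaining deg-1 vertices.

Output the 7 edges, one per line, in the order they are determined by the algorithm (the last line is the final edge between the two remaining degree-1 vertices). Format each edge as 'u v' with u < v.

Answer: 1 4
2 3
4 6
4 7
5 7
2 5
2 8

Derivation:
Initial degrees: {1:1, 2:3, 3:1, 4:3, 5:2, 6:1, 7:2, 8:1}
Step 1: smallest deg-1 vertex = 1, p_1 = 4. Add edge {1,4}. Now deg[1]=0, deg[4]=2.
Step 2: smallest deg-1 vertex = 3, p_2 = 2. Add edge {2,3}. Now deg[3]=0, deg[2]=2.
Step 3: smallest deg-1 vertex = 6, p_3 = 4. Add edge {4,6}. Now deg[6]=0, deg[4]=1.
Step 4: smallest deg-1 vertex = 4, p_4 = 7. Add edge {4,7}. Now deg[4]=0, deg[7]=1.
Step 5: smallest deg-1 vertex = 7, p_5 = 5. Add edge {5,7}. Now deg[7]=0, deg[5]=1.
Step 6: smallest deg-1 vertex = 5, p_6 = 2. Add edge {2,5}. Now deg[5]=0, deg[2]=1.
Final: two remaining deg-1 vertices are 2, 8. Add edge {2,8}.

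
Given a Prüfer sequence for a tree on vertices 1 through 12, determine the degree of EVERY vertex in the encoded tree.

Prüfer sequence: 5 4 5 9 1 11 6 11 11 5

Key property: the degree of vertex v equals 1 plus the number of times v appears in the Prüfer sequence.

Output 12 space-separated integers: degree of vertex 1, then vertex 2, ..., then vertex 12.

Answer: 2 1 1 2 4 2 1 1 2 1 4 1

Derivation:
p_1 = 5: count[5] becomes 1
p_2 = 4: count[4] becomes 1
p_3 = 5: count[5] becomes 2
p_4 = 9: count[9] becomes 1
p_5 = 1: count[1] becomes 1
p_6 = 11: count[11] becomes 1
p_7 = 6: count[6] becomes 1
p_8 = 11: count[11] becomes 2
p_9 = 11: count[11] becomes 3
p_10 = 5: count[5] becomes 3
Degrees (1 + count): deg[1]=1+1=2, deg[2]=1+0=1, deg[3]=1+0=1, deg[4]=1+1=2, deg[5]=1+3=4, deg[6]=1+1=2, deg[7]=1+0=1, deg[8]=1+0=1, deg[9]=1+1=2, deg[10]=1+0=1, deg[11]=1+3=4, deg[12]=1+0=1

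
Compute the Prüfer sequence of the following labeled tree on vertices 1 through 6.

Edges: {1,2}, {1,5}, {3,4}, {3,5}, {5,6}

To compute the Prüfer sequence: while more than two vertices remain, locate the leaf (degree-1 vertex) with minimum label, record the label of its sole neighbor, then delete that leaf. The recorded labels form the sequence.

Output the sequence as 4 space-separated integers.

Answer: 1 5 3 5

Derivation:
Step 1: leaves = {2,4,6}. Remove smallest leaf 2, emit neighbor 1.
Step 2: leaves = {1,4,6}. Remove smallest leaf 1, emit neighbor 5.
Step 3: leaves = {4,6}. Remove smallest leaf 4, emit neighbor 3.
Step 4: leaves = {3,6}. Remove smallest leaf 3, emit neighbor 5.
Done: 2 vertices remain (5, 6). Sequence = [1 5 3 5]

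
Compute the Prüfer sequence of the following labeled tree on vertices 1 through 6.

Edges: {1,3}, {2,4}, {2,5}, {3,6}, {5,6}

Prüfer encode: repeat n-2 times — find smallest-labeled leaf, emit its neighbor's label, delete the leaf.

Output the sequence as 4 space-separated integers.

Answer: 3 6 2 5

Derivation:
Step 1: leaves = {1,4}. Remove smallest leaf 1, emit neighbor 3.
Step 2: leaves = {3,4}. Remove smallest leaf 3, emit neighbor 6.
Step 3: leaves = {4,6}. Remove smallest leaf 4, emit neighbor 2.
Step 4: leaves = {2,6}. Remove smallest leaf 2, emit neighbor 5.
Done: 2 vertices remain (5, 6). Sequence = [3 6 2 5]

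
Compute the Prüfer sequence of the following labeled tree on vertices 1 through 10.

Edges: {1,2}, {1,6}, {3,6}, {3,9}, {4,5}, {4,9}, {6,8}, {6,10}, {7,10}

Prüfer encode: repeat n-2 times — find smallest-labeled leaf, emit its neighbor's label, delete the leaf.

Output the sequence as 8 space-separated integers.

Answer: 1 6 4 9 10 6 3 6

Derivation:
Step 1: leaves = {2,5,7,8}. Remove smallest leaf 2, emit neighbor 1.
Step 2: leaves = {1,5,7,8}. Remove smallest leaf 1, emit neighbor 6.
Step 3: leaves = {5,7,8}. Remove smallest leaf 5, emit neighbor 4.
Step 4: leaves = {4,7,8}. Remove smallest leaf 4, emit neighbor 9.
Step 5: leaves = {7,8,9}. Remove smallest leaf 7, emit neighbor 10.
Step 6: leaves = {8,9,10}. Remove smallest leaf 8, emit neighbor 6.
Step 7: leaves = {9,10}. Remove smallest leaf 9, emit neighbor 3.
Step 8: leaves = {3,10}. Remove smallest leaf 3, emit neighbor 6.
Done: 2 vertices remain (6, 10). Sequence = [1 6 4 9 10 6 3 6]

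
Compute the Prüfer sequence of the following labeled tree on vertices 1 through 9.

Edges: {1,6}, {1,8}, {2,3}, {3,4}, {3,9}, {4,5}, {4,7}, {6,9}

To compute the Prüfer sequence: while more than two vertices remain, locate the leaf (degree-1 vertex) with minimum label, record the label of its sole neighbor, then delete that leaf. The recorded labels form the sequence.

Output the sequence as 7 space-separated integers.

Answer: 3 4 4 3 9 1 6

Derivation:
Step 1: leaves = {2,5,7,8}. Remove smallest leaf 2, emit neighbor 3.
Step 2: leaves = {5,7,8}. Remove smallest leaf 5, emit neighbor 4.
Step 3: leaves = {7,8}. Remove smallest leaf 7, emit neighbor 4.
Step 4: leaves = {4,8}. Remove smallest leaf 4, emit neighbor 3.
Step 5: leaves = {3,8}. Remove smallest leaf 3, emit neighbor 9.
Step 6: leaves = {8,9}. Remove smallest leaf 8, emit neighbor 1.
Step 7: leaves = {1,9}. Remove smallest leaf 1, emit neighbor 6.
Done: 2 vertices remain (6, 9). Sequence = [3 4 4 3 9 1 6]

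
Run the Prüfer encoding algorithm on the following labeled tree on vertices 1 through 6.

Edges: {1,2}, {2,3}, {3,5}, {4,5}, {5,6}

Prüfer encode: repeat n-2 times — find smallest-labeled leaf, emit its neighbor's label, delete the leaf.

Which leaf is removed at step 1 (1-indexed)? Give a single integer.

Answer: 1

Derivation:
Step 1: current leaves = {1,4,6}. Remove leaf 1 (neighbor: 2).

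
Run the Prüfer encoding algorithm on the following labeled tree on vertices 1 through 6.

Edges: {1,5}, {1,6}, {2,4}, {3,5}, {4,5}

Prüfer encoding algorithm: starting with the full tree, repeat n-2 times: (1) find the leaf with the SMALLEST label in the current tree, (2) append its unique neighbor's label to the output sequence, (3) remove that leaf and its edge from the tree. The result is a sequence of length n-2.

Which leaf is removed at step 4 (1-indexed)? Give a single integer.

Answer: 5

Derivation:
Step 1: current leaves = {2,3,6}. Remove leaf 2 (neighbor: 4).
Step 2: current leaves = {3,4,6}. Remove leaf 3 (neighbor: 5).
Step 3: current leaves = {4,6}. Remove leaf 4 (neighbor: 5).
Step 4: current leaves = {5,6}. Remove leaf 5 (neighbor: 1).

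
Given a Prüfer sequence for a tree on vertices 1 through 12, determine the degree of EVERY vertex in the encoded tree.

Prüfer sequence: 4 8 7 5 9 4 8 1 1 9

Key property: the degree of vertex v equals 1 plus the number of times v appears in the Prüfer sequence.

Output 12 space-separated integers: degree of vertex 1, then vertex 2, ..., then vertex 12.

Answer: 3 1 1 3 2 1 2 3 3 1 1 1

Derivation:
p_1 = 4: count[4] becomes 1
p_2 = 8: count[8] becomes 1
p_3 = 7: count[7] becomes 1
p_4 = 5: count[5] becomes 1
p_5 = 9: count[9] becomes 1
p_6 = 4: count[4] becomes 2
p_7 = 8: count[8] becomes 2
p_8 = 1: count[1] becomes 1
p_9 = 1: count[1] becomes 2
p_10 = 9: count[9] becomes 2
Degrees (1 + count): deg[1]=1+2=3, deg[2]=1+0=1, deg[3]=1+0=1, deg[4]=1+2=3, deg[5]=1+1=2, deg[6]=1+0=1, deg[7]=1+1=2, deg[8]=1+2=3, deg[9]=1+2=3, deg[10]=1+0=1, deg[11]=1+0=1, deg[12]=1+0=1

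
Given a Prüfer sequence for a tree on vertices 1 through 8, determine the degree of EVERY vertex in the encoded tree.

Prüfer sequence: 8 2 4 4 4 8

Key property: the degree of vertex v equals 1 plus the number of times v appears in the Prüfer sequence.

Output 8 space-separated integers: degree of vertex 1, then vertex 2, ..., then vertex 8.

p_1 = 8: count[8] becomes 1
p_2 = 2: count[2] becomes 1
p_3 = 4: count[4] becomes 1
p_4 = 4: count[4] becomes 2
p_5 = 4: count[4] becomes 3
p_6 = 8: count[8] becomes 2
Degrees (1 + count): deg[1]=1+0=1, deg[2]=1+1=2, deg[3]=1+0=1, deg[4]=1+3=4, deg[5]=1+0=1, deg[6]=1+0=1, deg[7]=1+0=1, deg[8]=1+2=3

Answer: 1 2 1 4 1 1 1 3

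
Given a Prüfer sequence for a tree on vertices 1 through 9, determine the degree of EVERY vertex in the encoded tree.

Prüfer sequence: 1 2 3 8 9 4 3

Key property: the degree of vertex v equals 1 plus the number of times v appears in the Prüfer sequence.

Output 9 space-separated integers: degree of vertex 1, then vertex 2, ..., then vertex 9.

p_1 = 1: count[1] becomes 1
p_2 = 2: count[2] becomes 1
p_3 = 3: count[3] becomes 1
p_4 = 8: count[8] becomes 1
p_5 = 9: count[9] becomes 1
p_6 = 4: count[4] becomes 1
p_7 = 3: count[3] becomes 2
Degrees (1 + count): deg[1]=1+1=2, deg[2]=1+1=2, deg[3]=1+2=3, deg[4]=1+1=2, deg[5]=1+0=1, deg[6]=1+0=1, deg[7]=1+0=1, deg[8]=1+1=2, deg[9]=1+1=2

Answer: 2 2 3 2 1 1 1 2 2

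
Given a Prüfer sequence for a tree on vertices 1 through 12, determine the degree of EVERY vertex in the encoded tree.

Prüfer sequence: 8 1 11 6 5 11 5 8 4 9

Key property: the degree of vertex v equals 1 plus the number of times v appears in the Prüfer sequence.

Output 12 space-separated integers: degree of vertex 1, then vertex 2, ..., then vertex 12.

p_1 = 8: count[8] becomes 1
p_2 = 1: count[1] becomes 1
p_3 = 11: count[11] becomes 1
p_4 = 6: count[6] becomes 1
p_5 = 5: count[5] becomes 1
p_6 = 11: count[11] becomes 2
p_7 = 5: count[5] becomes 2
p_8 = 8: count[8] becomes 2
p_9 = 4: count[4] becomes 1
p_10 = 9: count[9] becomes 1
Degrees (1 + count): deg[1]=1+1=2, deg[2]=1+0=1, deg[3]=1+0=1, deg[4]=1+1=2, deg[5]=1+2=3, deg[6]=1+1=2, deg[7]=1+0=1, deg[8]=1+2=3, deg[9]=1+1=2, deg[10]=1+0=1, deg[11]=1+2=3, deg[12]=1+0=1

Answer: 2 1 1 2 3 2 1 3 2 1 3 1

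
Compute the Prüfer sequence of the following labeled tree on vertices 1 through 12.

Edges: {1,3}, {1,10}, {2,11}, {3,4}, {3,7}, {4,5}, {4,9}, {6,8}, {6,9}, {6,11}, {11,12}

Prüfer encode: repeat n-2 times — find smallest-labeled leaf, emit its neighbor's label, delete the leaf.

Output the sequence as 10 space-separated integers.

Step 1: leaves = {2,5,7,8,10,12}. Remove smallest leaf 2, emit neighbor 11.
Step 2: leaves = {5,7,8,10,12}. Remove smallest leaf 5, emit neighbor 4.
Step 3: leaves = {7,8,10,12}. Remove smallest leaf 7, emit neighbor 3.
Step 4: leaves = {8,10,12}. Remove smallest leaf 8, emit neighbor 6.
Step 5: leaves = {10,12}. Remove smallest leaf 10, emit neighbor 1.
Step 6: leaves = {1,12}. Remove smallest leaf 1, emit neighbor 3.
Step 7: leaves = {3,12}. Remove smallest leaf 3, emit neighbor 4.
Step 8: leaves = {4,12}. Remove smallest leaf 4, emit neighbor 9.
Step 9: leaves = {9,12}. Remove smallest leaf 9, emit neighbor 6.
Step 10: leaves = {6,12}. Remove smallest leaf 6, emit neighbor 11.
Done: 2 vertices remain (11, 12). Sequence = [11 4 3 6 1 3 4 9 6 11]

Answer: 11 4 3 6 1 3 4 9 6 11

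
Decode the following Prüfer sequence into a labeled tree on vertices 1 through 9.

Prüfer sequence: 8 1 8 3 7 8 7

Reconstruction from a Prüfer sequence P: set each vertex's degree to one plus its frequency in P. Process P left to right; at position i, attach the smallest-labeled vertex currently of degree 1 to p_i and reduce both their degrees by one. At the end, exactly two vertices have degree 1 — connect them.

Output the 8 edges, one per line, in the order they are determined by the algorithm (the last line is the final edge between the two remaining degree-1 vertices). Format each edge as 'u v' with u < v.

Initial degrees: {1:2, 2:1, 3:2, 4:1, 5:1, 6:1, 7:3, 8:4, 9:1}
Step 1: smallest deg-1 vertex = 2, p_1 = 8. Add edge {2,8}. Now deg[2]=0, deg[8]=3.
Step 2: smallest deg-1 vertex = 4, p_2 = 1. Add edge {1,4}. Now deg[4]=0, deg[1]=1.
Step 3: smallest deg-1 vertex = 1, p_3 = 8. Add edge {1,8}. Now deg[1]=0, deg[8]=2.
Step 4: smallest deg-1 vertex = 5, p_4 = 3. Add edge {3,5}. Now deg[5]=0, deg[3]=1.
Step 5: smallest deg-1 vertex = 3, p_5 = 7. Add edge {3,7}. Now deg[3]=0, deg[7]=2.
Step 6: smallest deg-1 vertex = 6, p_6 = 8. Add edge {6,8}. Now deg[6]=0, deg[8]=1.
Step 7: smallest deg-1 vertex = 8, p_7 = 7. Add edge {7,8}. Now deg[8]=0, deg[7]=1.
Final: two remaining deg-1 vertices are 7, 9. Add edge {7,9}.

Answer: 2 8
1 4
1 8
3 5
3 7
6 8
7 8
7 9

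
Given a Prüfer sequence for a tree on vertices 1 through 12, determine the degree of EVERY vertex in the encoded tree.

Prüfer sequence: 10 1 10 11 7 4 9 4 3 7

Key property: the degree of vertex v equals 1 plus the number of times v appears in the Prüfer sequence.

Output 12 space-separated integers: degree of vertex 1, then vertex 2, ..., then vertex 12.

Answer: 2 1 2 3 1 1 3 1 2 3 2 1

Derivation:
p_1 = 10: count[10] becomes 1
p_2 = 1: count[1] becomes 1
p_3 = 10: count[10] becomes 2
p_4 = 11: count[11] becomes 1
p_5 = 7: count[7] becomes 1
p_6 = 4: count[4] becomes 1
p_7 = 9: count[9] becomes 1
p_8 = 4: count[4] becomes 2
p_9 = 3: count[3] becomes 1
p_10 = 7: count[7] becomes 2
Degrees (1 + count): deg[1]=1+1=2, deg[2]=1+0=1, deg[3]=1+1=2, deg[4]=1+2=3, deg[5]=1+0=1, deg[6]=1+0=1, deg[7]=1+2=3, deg[8]=1+0=1, deg[9]=1+1=2, deg[10]=1+2=3, deg[11]=1+1=2, deg[12]=1+0=1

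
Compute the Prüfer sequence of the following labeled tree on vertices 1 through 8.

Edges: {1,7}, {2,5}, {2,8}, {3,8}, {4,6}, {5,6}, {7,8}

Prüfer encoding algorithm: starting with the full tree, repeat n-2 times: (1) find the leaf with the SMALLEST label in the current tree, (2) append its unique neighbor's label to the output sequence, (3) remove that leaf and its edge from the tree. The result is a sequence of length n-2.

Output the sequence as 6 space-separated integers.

Answer: 7 8 6 5 2 8

Derivation:
Step 1: leaves = {1,3,4}. Remove smallest leaf 1, emit neighbor 7.
Step 2: leaves = {3,4,7}. Remove smallest leaf 3, emit neighbor 8.
Step 3: leaves = {4,7}. Remove smallest leaf 4, emit neighbor 6.
Step 4: leaves = {6,7}. Remove smallest leaf 6, emit neighbor 5.
Step 5: leaves = {5,7}. Remove smallest leaf 5, emit neighbor 2.
Step 6: leaves = {2,7}. Remove smallest leaf 2, emit neighbor 8.
Done: 2 vertices remain (7, 8). Sequence = [7 8 6 5 2 8]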